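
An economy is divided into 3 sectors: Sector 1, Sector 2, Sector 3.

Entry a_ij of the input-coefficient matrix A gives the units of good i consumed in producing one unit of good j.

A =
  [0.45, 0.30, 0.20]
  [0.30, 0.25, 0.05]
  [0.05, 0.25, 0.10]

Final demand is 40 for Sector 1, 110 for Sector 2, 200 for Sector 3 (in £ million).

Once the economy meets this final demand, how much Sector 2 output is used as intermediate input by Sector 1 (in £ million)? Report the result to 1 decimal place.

z_21 = 109.2

I − A =
  [   0.55    -0.30    -0.20]
  [  -0.30     0.75    -0.05]
  [  -0.05    -0.25     0.90]
Cofactors of I−A, C_ij = (−1)^(i+j)·(minor ij) (rows/columns in the sector order above):
  C_11 = (0.75)(0.90) − (-0.05)(-0.25) = 0.6625
  C_12 = −[(-0.30)(0.90) − (-0.05)(-0.05)] = 0.2725
  C_13 = (-0.30)(-0.25) − (0.75)(-0.05) = 0.1125
  C_21 = −[(-0.30)(0.90) − (-0.20)(-0.25)] = 0.3200
  C_22 = (0.55)(0.90) − (-0.20)(-0.05) = 0.4850
  C_23 = −[(0.55)(-0.25) − (-0.30)(-0.05)] = 0.1525
  C_31 = (-0.30)(-0.05) − (-0.20)(0.75) = 0.1650
  C_32 = −[(0.55)(-0.05) − (-0.20)(-0.30)] = 0.0875
  C_33 = (0.55)(0.75) − (-0.30)(-0.30) = 0.3225
det(I−A) = Σ_j (I−A)_1j·C_1j = (0.55)(0.6625) + (-0.30)(0.2725) + (-0.20)(0.1125) = 0.260125
adj(I−A) = Cᵀ =
  [ 0.6625   0.3200   0.1650]
  [ 0.2725   0.4850   0.0875]
  [ 0.1125   0.1525   0.3225]
(I − A)⁻¹ = adj(I−A) / det(I−A) ≈
  [   2.5469     1.2302     0.6343]
  [   1.0476     1.8645     0.3364]
  [   0.4325     0.5863     1.2398]
First solve x = (I − A)⁻¹ d = adj(I−A)·d / det(I−A); in particular x_1 = (0.6625·40 + 0.3200·110 + 0.1650·200) / 0.260125 = 94.70 / 0.260125 ≈ 364.056.
Intermediate flow from 2 to 1: z_21 = a_21 · x_1 = 0.30 × 94.70 / 0.260125 = 28.41 / 0.260125 ≈ 109.2.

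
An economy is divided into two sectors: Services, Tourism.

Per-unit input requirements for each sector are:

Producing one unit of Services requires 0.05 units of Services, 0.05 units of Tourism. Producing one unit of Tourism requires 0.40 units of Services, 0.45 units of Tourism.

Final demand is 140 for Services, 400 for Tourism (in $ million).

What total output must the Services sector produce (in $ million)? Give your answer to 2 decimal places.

x_1 = 471.64

I − A =
  [   0.95    -0.40]
  [  -0.05     0.55]
det(I−A) = (0.95)(0.55) − (-0.40)(-0.05) = 0.5025
adj(I−A) = [[0.55, 0.40], [0.05, 0.95]]
(I − A)⁻¹ = adj(I−A) / det(I−A) ≈
  [   1.0945     0.7960]
  [   0.0995     1.8905]
x = (I − A)⁻¹ d = adj(I−A)·d / det(I−A), with det(I−A) = 0.5025:
  x_1 = (0.55·140 + 0.40·400) / 0.5025 = 237.00 / 0.5025 ≈ 471.64
  x_2 = (0.05·140 + 0.95·400) / 0.5025 = 387.00 / 0.5025 ≈ 770.15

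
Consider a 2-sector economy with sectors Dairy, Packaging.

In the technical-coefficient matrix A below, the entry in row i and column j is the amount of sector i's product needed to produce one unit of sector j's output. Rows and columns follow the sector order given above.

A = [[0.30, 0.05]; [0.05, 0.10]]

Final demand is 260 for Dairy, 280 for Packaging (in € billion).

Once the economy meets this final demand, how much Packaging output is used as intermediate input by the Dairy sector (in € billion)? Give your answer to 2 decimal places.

z_PD = 19.76

I − A =
  [   0.70    -0.05]
  [  -0.05     0.90]
det(I−A) = (0.70)(0.90) − (-0.05)(-0.05) = 0.6275
adj(I−A) = [[0.90, 0.05], [0.05, 0.70]]
(I − A)⁻¹ = adj(I−A) / det(I−A) ≈
  [   1.4343     0.0797]
  [   0.0797     1.1155]
First solve x = (I − A)⁻¹ d = adj(I−A)·d / det(I−A); in particular x_D = (0.90·260 + 0.05·280) / 0.6275 = 248.00 / 0.6275 ≈ 395.2191.
Intermediate flow from P to D: z_PD = a_PD · x_D = 0.05 × 248.00 / 0.6275 = 12.40 / 0.6275 ≈ 19.76.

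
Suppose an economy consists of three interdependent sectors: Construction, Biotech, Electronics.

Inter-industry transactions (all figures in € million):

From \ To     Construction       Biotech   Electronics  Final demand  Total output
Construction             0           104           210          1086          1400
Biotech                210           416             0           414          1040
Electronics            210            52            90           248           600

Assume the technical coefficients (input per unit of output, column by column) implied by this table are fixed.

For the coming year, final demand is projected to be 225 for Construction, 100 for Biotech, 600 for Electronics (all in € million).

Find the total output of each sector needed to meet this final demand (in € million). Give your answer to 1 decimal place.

x_C = 542.0, x_B = 302.2, x_E = 819.3

Technical coefficients a_ij = z_ij / X_j:
  a_CC = 0/1400 = 0.00, a_BC = 210/1400 = 0.15, a_EC = 210/1400 = 0.15
  a_CB = 104/1040 = 0.10, a_BB = 416/1040 = 0.40, a_EB = 52/1040 = 0.05
  a_CE = 210/600 = 0.35, a_BE = 0/600 = 0.00, a_EE = 90/600 = 0.15
I − A =
  [   1.00    -0.10    -0.35]
  [  -0.15     0.60     0.00]
  [  -0.15    -0.05     0.85]
Cofactors of I−A, C_ij = (−1)^(i+j)·(minor ij) (rows/columns in the sector order above):
  C_11 = (0.60)(0.85) − (0.00)(-0.05) = 0.5100
  C_12 = −[(-0.15)(0.85) − (0.00)(-0.15)] = 0.1275
  C_13 = (-0.15)(-0.05) − (0.60)(-0.15) = 0.0975
  C_21 = −[(-0.10)(0.85) − (-0.35)(-0.05)] = 0.1025
  C_22 = (1.00)(0.85) − (-0.35)(-0.15) = 0.7975
  C_23 = −[(1.00)(-0.05) − (-0.10)(-0.15)] = 0.0650
  C_31 = (-0.10)(0.00) − (-0.35)(0.60) = 0.2100
  C_32 = −[(1.00)(0.00) − (-0.35)(-0.15)] = 0.0525
  C_33 = (1.00)(0.60) − (-0.10)(-0.15) = 0.5850
det(I−A) = Σ_j (I−A)_1j·C_1j = (1.00)(0.5100) + (-0.10)(0.1275) + (-0.35)(0.0975) = 0.463125
adj(I−A) = Cᵀ =
  [ 0.5100   0.1025   0.2100]
  [ 0.1275   0.7975   0.0525]
  [ 0.0975   0.0650   0.5850]
(I − A)⁻¹ = adj(I−A) / det(I−A) ≈
  [   1.1012     0.2213     0.4534]
  [   0.2753     1.7220     0.1134]
  [   0.2105     0.1404     1.2632]
x = (I − A)⁻¹ d = adj(I−A)·d / det(I−A), with det(I−A) = 0.463125:
  x_C = (0.5100·225 + 0.1025·100 + 0.2100·600) / 0.463125 = 251.00 / 0.463125 ≈ 542.0
  x_B = (0.1275·225 + 0.7975·100 + 0.0525·600) / 0.463125 = 139.9375 / 0.463125 ≈ 302.2
  x_E = (0.0975·225 + 0.0650·100 + 0.5850·600) / 0.463125 = 379.4375 / 0.463125 ≈ 819.3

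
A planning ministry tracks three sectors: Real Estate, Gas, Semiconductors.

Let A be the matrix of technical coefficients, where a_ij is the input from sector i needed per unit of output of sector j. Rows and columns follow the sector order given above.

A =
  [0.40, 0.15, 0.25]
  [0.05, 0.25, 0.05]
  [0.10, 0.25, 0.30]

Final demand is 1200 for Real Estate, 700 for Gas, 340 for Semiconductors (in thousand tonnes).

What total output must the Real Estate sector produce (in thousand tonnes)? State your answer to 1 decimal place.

I − A =
  [   0.60    -0.15    -0.25]
  [  -0.05     0.75    -0.05]
  [  -0.10    -0.25     0.70]
Cofactors of I−A, C_ij = (−1)^(i+j)·(minor ij) (rows/columns in the sector order above):
  C_11 = (0.75)(0.70) − (-0.05)(-0.25) = 0.5125
  C_12 = −[(-0.05)(0.70) − (-0.05)(-0.10)] = 0.0400
  C_13 = (-0.05)(-0.25) − (0.75)(-0.10) = 0.0875
  C_21 = −[(-0.15)(0.70) − (-0.25)(-0.25)] = 0.1675
  C_22 = (0.60)(0.70) − (-0.25)(-0.10) = 0.3950
  C_23 = −[(0.60)(-0.25) − (-0.15)(-0.10)] = 0.1650
  C_31 = (-0.15)(-0.05) − (-0.25)(0.75) = 0.1950
  C_32 = −[(0.60)(-0.05) − (-0.25)(-0.05)] = 0.0425
  C_33 = (0.60)(0.75) − (-0.15)(-0.05) = 0.4425
det(I−A) = Σ_j (I−A)_1j·C_1j = (0.60)(0.5125) + (-0.15)(0.0400) + (-0.25)(0.0875) = 0.279625
adj(I−A) = Cᵀ =
  [ 0.5125   0.1675   0.1950]
  [ 0.0400   0.3950   0.0425]
  [ 0.0875   0.1650   0.4425]
(I − A)⁻¹ = adj(I−A) / det(I−A) ≈
  [   1.8328     0.5990     0.6974]
  [   0.1430     1.4126     0.1520]
  [   0.3129     0.5901     1.5825]
x = (I − A)⁻¹ d = adj(I−A)·d / det(I−A), with det(I−A) = 0.279625:
  x_1 = (0.5125·1200 + 0.1675·700 + 0.1950·340) / 0.279625 = 798.55 / 0.279625 ≈ 2855.8
  x_2 = (0.0400·1200 + 0.3950·700 + 0.0425·340) / 0.279625 = 338.95 / 0.279625 ≈ 1212.2
  x_3 = (0.0875·1200 + 0.1650·700 + 0.4425·340) / 0.279625 = 370.95 / 0.279625 ≈ 1326.6

x_1 = 2855.8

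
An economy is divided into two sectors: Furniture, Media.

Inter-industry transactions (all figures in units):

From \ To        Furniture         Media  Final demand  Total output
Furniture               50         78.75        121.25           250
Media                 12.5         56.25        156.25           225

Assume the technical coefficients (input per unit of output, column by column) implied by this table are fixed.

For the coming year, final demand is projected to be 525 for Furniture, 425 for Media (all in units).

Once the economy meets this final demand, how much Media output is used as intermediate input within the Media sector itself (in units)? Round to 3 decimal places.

Technical coefficients a_ij = z_ij / X_j:
  a_FF = 50/250 = 0.20, a_MF = 12.5/250 = 0.05
  a_FM = 78.75/225 = 0.35, a_MM = 56.25/225 = 0.25
I − A =
  [   0.80    -0.35]
  [  -0.05     0.75]
det(I−A) = (0.80)(0.75) − (-0.35)(-0.05) = 0.5825
adj(I−A) = [[0.75, 0.35], [0.05, 0.80]]
(I − A)⁻¹ = adj(I−A) / det(I−A) ≈
  [   1.2876     0.6009]
  [   0.0858     1.3734]
First solve x = (I − A)⁻¹ d = adj(I−A)·d / det(I−A); in particular x_M = (0.05·525 + 0.80·425) / 0.5825 = 366.25 / 0.5825 ≈ 628.75536.
Intermediate flow from M to M: z_MM = a_MM · x_M = 0.25 × 366.25 / 0.5825 = 91.5625 / 0.5825 ≈ 157.189.

z_MM = 157.189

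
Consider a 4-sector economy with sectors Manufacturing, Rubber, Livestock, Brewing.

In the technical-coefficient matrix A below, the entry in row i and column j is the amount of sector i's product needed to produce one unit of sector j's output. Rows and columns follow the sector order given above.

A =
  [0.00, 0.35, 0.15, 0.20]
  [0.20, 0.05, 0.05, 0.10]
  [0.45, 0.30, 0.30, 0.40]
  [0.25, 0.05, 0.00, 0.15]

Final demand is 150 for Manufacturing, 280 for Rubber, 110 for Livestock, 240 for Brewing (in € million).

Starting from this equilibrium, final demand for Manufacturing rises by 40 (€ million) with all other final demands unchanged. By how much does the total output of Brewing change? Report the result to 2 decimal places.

Δx_B = 17.97

I − A =
  [   1.00    -0.35    -0.15    -0.20]
  [  -0.20     0.95    -0.05    -0.10]
  [  -0.45    -0.30     0.70    -0.40]
  [  -0.25    -0.05     0.00     0.85]
Compute the cofactors C_ij = (−1)^(i+j)·(3×3 minor ij) of I−A; the adjugate is their transpose:
adj(I−A) = Cᵀ =
  [ 0.548000   0.256500   0.135750   0.223000]
  [ 0.160625   0.487625   0.069250   0.127750]
  [ 0.518625   0.433375   0.684750   0.495250]
  [ 0.170625   0.104125   0.044000   0.520000]
det(I−A) = Σ_j (I−A)_1j·C_1j = (1.00)(0.548000) + (-0.35)(0.160625) + (-0.15)(0.518625) + (-0.20)(0.170625) = 0.3798625
(I − A)⁻¹ = adj(I−A) / det(I−A) ≈
  [   1.4426     0.6752     0.3574     0.5871]
  [   0.4229     1.2837     0.1823     0.3363]
  [   1.3653     1.1409     1.8026     1.3038]
  [   0.4492     0.2741     0.1158     1.3689]
Δx = (I − A)⁻¹ Δd with Δd having +40 in the Manufacturing component and 0 elsewhere.
So Δx_B = L_BM · (+40), where L_BM = adj(I−A)_BM / det(I−A) = 0.170625 / 0.3798625.
Δx_B = 0.170625 × (+40) / 0.3798625 = 6.825 / 0.3798625 ≈ 17.97.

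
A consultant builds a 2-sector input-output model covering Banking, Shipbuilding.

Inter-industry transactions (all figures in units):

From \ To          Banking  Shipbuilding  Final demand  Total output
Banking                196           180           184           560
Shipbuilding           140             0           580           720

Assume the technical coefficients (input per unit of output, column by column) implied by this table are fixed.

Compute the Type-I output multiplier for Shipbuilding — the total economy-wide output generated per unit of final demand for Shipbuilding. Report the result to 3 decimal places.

m_2 = 1.532

Technical coefficients a_ij = z_ij / X_j:
  a_11 = 196/560 = 0.35, a_21 = 140/560 = 0.25
  a_12 = 180/720 = 0.25, a_22 = 0/720 = 0.00
I − A =
  [   0.65    -0.25]
  [  -0.25     1.00]
det(I−A) = (0.65)(1.00) − (-0.25)(-0.25) = 0.5875
adj(I−A) = [[1.00, 0.25], [0.25, 0.65]]
(I − A)⁻¹ = adj(I−A) / det(I−A) ≈
  [   1.7021     0.4255]
  [   0.4255     1.1064]
The output multiplier for sector j is the column-j sum of the Leontief inverse (I − A)⁻¹ = adj(I−A) / det(I−A).
Column 2 of adj(I−A): (0.25, 0.65); det(I−A) = 0.5875.
m_2 = (0.25 + 0.65) / 0.5875 = 0.90 / 0.5875 ≈ 1.532.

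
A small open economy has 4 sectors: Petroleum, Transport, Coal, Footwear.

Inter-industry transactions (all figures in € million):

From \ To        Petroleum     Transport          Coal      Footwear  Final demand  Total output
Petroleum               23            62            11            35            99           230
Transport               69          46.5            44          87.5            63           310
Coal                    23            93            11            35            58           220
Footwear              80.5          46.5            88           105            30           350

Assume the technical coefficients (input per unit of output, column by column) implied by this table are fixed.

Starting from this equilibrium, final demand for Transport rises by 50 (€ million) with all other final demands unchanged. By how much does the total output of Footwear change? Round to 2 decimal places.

Technical coefficients a_ij = z_ij / X_j:
  a_11 = 23/230 = 0.10, a_21 = 69/230 = 0.30, a_31 = 23/230 = 0.10, a_41 = 80.5/230 = 0.35
  a_12 = 62/310 = 0.20, a_22 = 46.5/310 = 0.15, a_32 = 93/310 = 0.30, a_42 = 46.5/310 = 0.15
  a_13 = 11/220 = 0.05, a_23 = 44/220 = 0.20, a_33 = 11/220 = 0.05, a_43 = 88/220 = 0.40
  a_14 = 35/350 = 0.10, a_24 = 87.5/350 = 0.25, a_34 = 35/350 = 0.10, a_44 = 105/350 = 0.30
I − A =
  [   0.90    -0.20    -0.05    -0.10]
  [  -0.30     0.85    -0.20    -0.25]
  [  -0.10    -0.30     0.95    -0.10]
  [  -0.35    -0.15    -0.40     0.70]
Compute the cofactors C_ij = (−1)^(i+j)·(3×3 minor ij) of I−A; the adjugate is their transpose:
adj(I−A) = Cᵀ =
  [ 0.420625   0.162500   0.112875   0.134250]
  [ 0.301625   0.520000   0.235875   0.262500]
  [ 0.179250   0.214500   0.408000   0.160500]
  [ 0.377375   0.315250   0.340125   0.603000]
det(I−A) = Σ_j (I−A)_1j·C_1j = (0.90)(0.420625) + (-0.20)(0.301625) + (-0.05)(0.179250) + (-0.10)(0.377375) = 0.2715375
(I − A)⁻¹ = adj(I−A) / det(I−A) ≈
  [   1.5490     0.5984     0.4157     0.4944]
  [   1.1108     1.9150     0.8687     0.9667]
  [   0.6601     0.7899     1.5026     0.5911]
  [   1.3898     1.1610     1.2526     2.2207]
Δx = (I − A)⁻¹ Δd with Δd having +50 in the Transport component and 0 elsewhere.
So Δx_4 = L_42 · (+50), where L_42 = adj(I−A)_42 / det(I−A) = 0.315250 / 0.2715375.
Δx_4 = 0.315250 × (+50) / 0.2715375 = 15.7625 / 0.2715375 ≈ 58.05.

Δx_4 = 58.05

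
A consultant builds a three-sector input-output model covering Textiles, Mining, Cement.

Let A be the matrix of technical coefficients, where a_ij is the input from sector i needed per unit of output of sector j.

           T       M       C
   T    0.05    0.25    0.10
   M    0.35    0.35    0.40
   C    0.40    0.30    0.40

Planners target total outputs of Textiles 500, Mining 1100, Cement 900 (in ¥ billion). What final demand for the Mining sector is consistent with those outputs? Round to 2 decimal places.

I − A =
  [   0.95    -0.25    -0.10]
  [  -0.35     0.65    -0.40]
  [  -0.40    -0.30     0.60]
d = (I − A) x:
  d_T = (+0.95)·500 + (-0.25)·1100 + (-0.10)·900 = 110.00
  d_M = (-0.35)·500 + (+0.65)·1100 + (-0.40)·900 = 180.00
  d_C = (-0.40)·500 + (-0.30)·1100 + (+0.60)·900 = 10.00

d_M = 180.00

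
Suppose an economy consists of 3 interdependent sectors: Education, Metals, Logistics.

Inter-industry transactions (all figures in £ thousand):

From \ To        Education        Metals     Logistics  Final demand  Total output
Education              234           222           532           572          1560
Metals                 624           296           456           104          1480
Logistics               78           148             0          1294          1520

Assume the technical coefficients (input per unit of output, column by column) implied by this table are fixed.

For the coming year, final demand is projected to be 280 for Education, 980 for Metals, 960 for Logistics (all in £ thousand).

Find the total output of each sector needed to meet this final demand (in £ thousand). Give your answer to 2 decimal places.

Technical coefficients a_ij = z_ij / X_j:
  a_EE = 234/1560 = 0.15, a_ME = 624/1560 = 0.40, a_LE = 78/1560 = 0.05
  a_EM = 222/1480 = 0.15, a_MM = 296/1480 = 0.20, a_LM = 148/1480 = 0.10
  a_EL = 532/1520 = 0.35, a_ML = 456/1520 = 0.30, a_LL = 0/1520 = 0.00
I − A =
  [   0.85    -0.15    -0.35]
  [  -0.40     0.80    -0.30]
  [  -0.05    -0.10     1.00]
Cofactors of I−A, C_ij = (−1)^(i+j)·(minor ij) (rows/columns in the sector order above):
  C_11 = (0.80)(1.00) − (-0.30)(-0.10) = 0.7700
  C_12 = −[(-0.40)(1.00) − (-0.30)(-0.05)] = 0.4150
  C_13 = (-0.40)(-0.10) − (0.80)(-0.05) = 0.0800
  C_21 = −[(-0.15)(1.00) − (-0.35)(-0.10)] = 0.1850
  C_22 = (0.85)(1.00) − (-0.35)(-0.05) = 0.8325
  C_23 = −[(0.85)(-0.10) − (-0.15)(-0.05)] = 0.0925
  C_31 = (-0.15)(-0.30) − (-0.35)(0.80) = 0.3250
  C_32 = −[(0.85)(-0.30) − (-0.35)(-0.40)] = 0.3950
  C_33 = (0.85)(0.80) − (-0.15)(-0.40) = 0.6200
det(I−A) = Σ_j (I−A)_1j·C_1j = (0.85)(0.7700) + (-0.15)(0.4150) + (-0.35)(0.0800) = 0.56425
adj(I−A) = Cᵀ =
  [ 0.7700   0.1850   0.3250]
  [ 0.4150   0.8325   0.3950]
  [ 0.0800   0.0925   0.6200]
(I − A)⁻¹ = adj(I−A) / det(I−A) ≈
  [   1.3646     0.3279     0.5760]
  [   0.7355     1.4754     0.7000]
  [   0.1418     0.1639     1.0988]
x = (I − A)⁻¹ d = adj(I−A)·d / det(I−A), with det(I−A) = 0.56425:
  x_E = (0.7700·280 + 0.1850·980 + 0.3250·960) / 0.56425 = 708.90 / 0.56425 ≈ 1256.36
  x_M = (0.4150·280 + 0.8325·980 + 0.3950·960) / 0.56425 = 1311.25 / 0.56425 ≈ 2323.88
  x_L = (0.0800·280 + 0.0925·980 + 0.6200·960) / 0.56425 = 708.25 / 0.56425 ≈ 1255.21

x_E = 1256.36, x_M = 2323.88, x_L = 1255.21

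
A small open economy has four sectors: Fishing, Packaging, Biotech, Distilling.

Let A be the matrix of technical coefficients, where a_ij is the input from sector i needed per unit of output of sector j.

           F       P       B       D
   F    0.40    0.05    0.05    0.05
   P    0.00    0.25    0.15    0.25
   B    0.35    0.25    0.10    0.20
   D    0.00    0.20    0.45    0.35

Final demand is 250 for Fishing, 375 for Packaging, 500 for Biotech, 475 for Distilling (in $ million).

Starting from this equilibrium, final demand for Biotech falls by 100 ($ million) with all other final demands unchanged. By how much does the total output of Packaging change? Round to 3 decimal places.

I − A =
  [   0.60    -0.05    -0.05    -0.05]
  [   0.00     0.75    -0.15    -0.25]
  [  -0.35    -0.25     0.90    -0.20]
  [   0.00    -0.20    -0.45     0.65]
Compute the cofactors C_ij = (−1)^(i+j)·(3×3 minor ij) of I−A; the adjugate is their transpose:
adj(I−A) = Cᵀ =
  [ 0.267750   0.049500   0.050750   0.055250]
  [ 0.073500   0.277750   0.126000   0.151250]
  [ 0.153125   0.136375   0.262500   0.145000]
  [ 0.128625   0.179875   0.220500   0.366750]
det(I−A) = Σ_j (I−A)_1j·C_1j = (0.60)(0.267750) + (-0.05)(0.073500) + (-0.05)(0.153125) + (-0.05)(0.128625) = 0.1428875
(I − A)⁻¹ = adj(I−A) / det(I−A) ≈
  [   1.8739     0.3464     0.3552     0.3867]
  [   0.5144     1.9438     0.8818     1.0585]
  [   1.0716     0.9544     1.8371     1.0148]
  [   0.9002     1.2589     1.5432     2.5667]
Δx = (I − A)⁻¹ Δd with Δd having -100 in the Biotech component and 0 elsewhere.
So Δx_P = L_PB · (-100), where L_PB = adj(I−A)_PB / det(I−A) = 0.126000 / 0.1428875.
Δx_P = 0.126000 × (-100) / 0.1428875 = -12.60 / 0.1428875 ≈ -88.181.

Δx_P = -88.181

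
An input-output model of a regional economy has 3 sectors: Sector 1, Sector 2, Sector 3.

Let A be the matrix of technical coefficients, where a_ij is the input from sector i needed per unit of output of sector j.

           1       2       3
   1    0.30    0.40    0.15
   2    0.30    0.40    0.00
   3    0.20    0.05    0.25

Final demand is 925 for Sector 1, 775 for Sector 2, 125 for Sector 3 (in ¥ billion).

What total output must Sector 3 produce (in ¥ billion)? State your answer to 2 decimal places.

I − A =
  [   0.70    -0.40    -0.15]
  [  -0.30     0.60     0.00]
  [  -0.20    -0.05     0.75]
Cofactors of I−A, C_ij = (−1)^(i+j)·(minor ij) (rows/columns in the sector order above):
  C_11 = (0.60)(0.75) − (0.00)(-0.05) = 0.4500
  C_12 = −[(-0.30)(0.75) − (0.00)(-0.20)] = 0.2250
  C_13 = (-0.30)(-0.05) − (0.60)(-0.20) = 0.1350
  C_21 = −[(-0.40)(0.75) − (-0.15)(-0.05)] = 0.3075
  C_22 = (0.70)(0.75) − (-0.15)(-0.20) = 0.4950
  C_23 = −[(0.70)(-0.05) − (-0.40)(-0.20)] = 0.1150
  C_31 = (-0.40)(0.00) − (-0.15)(0.60) = 0.0900
  C_32 = −[(0.70)(0.00) − (-0.15)(-0.30)] = 0.0450
  C_33 = (0.70)(0.60) − (-0.40)(-0.30) = 0.3000
det(I−A) = Σ_j (I−A)_1j·C_1j = (0.70)(0.4500) + (-0.40)(0.2250) + (-0.15)(0.1350) = 0.20475
adj(I−A) = Cᵀ =
  [ 0.4500   0.3075   0.0900]
  [ 0.2250   0.4950   0.0450]
  [ 0.1350   0.1150   0.3000]
(I − A)⁻¹ = adj(I−A) / det(I−A) ≈
  [   2.1978     1.5018     0.4396]
  [   1.0989     2.4176     0.2198]
  [   0.6593     0.5617     1.4652]
x = (I − A)⁻¹ d = adj(I−A)·d / det(I−A), with det(I−A) = 0.20475:
  x_1 = (0.4500·925 + 0.3075·775 + 0.0900·125) / 0.20475 = 665.8125 / 0.20475 ≈ 3251.83
  x_2 = (0.2250·925 + 0.4950·775 + 0.0450·125) / 0.20475 = 597.375 / 0.20475 ≈ 2917.58
  x_3 = (0.1350·925 + 0.1150·775 + 0.3000·125) / 0.20475 = 251.50 / 0.20475 ≈ 1228.33

x_3 = 1228.33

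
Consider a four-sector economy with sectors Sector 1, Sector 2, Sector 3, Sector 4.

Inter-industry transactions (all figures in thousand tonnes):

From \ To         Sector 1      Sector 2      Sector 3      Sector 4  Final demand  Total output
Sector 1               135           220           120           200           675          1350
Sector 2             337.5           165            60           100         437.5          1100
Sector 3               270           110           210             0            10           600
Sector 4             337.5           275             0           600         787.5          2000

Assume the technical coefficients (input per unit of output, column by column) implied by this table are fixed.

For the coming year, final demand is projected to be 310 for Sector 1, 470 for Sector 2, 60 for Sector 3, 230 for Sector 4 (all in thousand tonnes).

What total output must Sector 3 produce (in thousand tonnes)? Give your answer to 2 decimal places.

Technical coefficients a_ij = z_ij / X_j:
  a_11 = 135/1350 = 0.10, a_21 = 337.5/1350 = 0.25, a_31 = 270/1350 = 0.20, a_41 = 337.5/1350 = 0.25
  a_12 = 220/1100 = 0.20, a_22 = 165/1100 = 0.15, a_32 = 110/1100 = 0.10, a_42 = 275/1100 = 0.25
  a_13 = 120/600 = 0.20, a_23 = 60/600 = 0.10, a_33 = 210/600 = 0.35, a_43 = 0/600 = 0.00
  a_14 = 200/2000 = 0.10, a_24 = 100/2000 = 0.05, a_34 = 0/2000 = 0.00, a_44 = 600/2000 = 0.30
I − A =
  [   0.90    -0.20    -0.20    -0.10]
  [  -0.25     0.85    -0.10    -0.05]
  [  -0.20    -0.10     0.65     0.00]
  [  -0.25    -0.25     0.00     0.70]
Compute the cofactors C_ij = (−1)^(i+j)·(3×3 minor ij) of I−A; the adjugate is their transpose:
adj(I−A) = Cᵀ =
  [ 0.371625   0.121250   0.133000   0.061750]
  [ 0.135875   0.365250   0.098000   0.045500]
  [ 0.135250   0.093500   0.459250   0.026000]
  [ 0.181250   0.173750   0.082500   0.412750]
det(I−A) = Σ_j (I−A)_1j·C_1j = (0.90)(0.371625) + (-0.20)(0.135875) + (-0.20)(0.135250) + (-0.10)(0.181250) = 0.2621125
(I − A)⁻¹ = adj(I−A) / det(I−A) ≈
  [   1.4178     0.4626     0.5074     0.2356]
  [   0.5184     1.3935     0.3739     0.1736]
  [   0.5160     0.3567     1.7521     0.0992]
  [   0.6915     0.6629     0.3148     1.5747]
x = (I − A)⁻¹ d = adj(I−A)·d / det(I−A), with det(I−A) = 0.2621125:
  x_1 = (0.371625·310 + 0.121250·470 + 0.133000·60 + 0.061750·230) / 0.2621125 = 194.37375 / 0.2621125 ≈ 741.57
  x_2 = (0.135875·310 + 0.365250·470 + 0.098000·60 + 0.045500·230) / 0.2621125 = 230.13375 / 0.2621125 ≈ 878.00
  x_3 = (0.135250·310 + 0.093500·470 + 0.459250·60 + 0.026000·230) / 0.2621125 = 119.4075 / 0.2621125 ≈ 455.56
  x_4 = (0.181250·310 + 0.173750·470 + 0.082500·60 + 0.412750·230) / 0.2621125 = 237.7325 / 0.2621125 ≈ 906.99

x_3 = 455.56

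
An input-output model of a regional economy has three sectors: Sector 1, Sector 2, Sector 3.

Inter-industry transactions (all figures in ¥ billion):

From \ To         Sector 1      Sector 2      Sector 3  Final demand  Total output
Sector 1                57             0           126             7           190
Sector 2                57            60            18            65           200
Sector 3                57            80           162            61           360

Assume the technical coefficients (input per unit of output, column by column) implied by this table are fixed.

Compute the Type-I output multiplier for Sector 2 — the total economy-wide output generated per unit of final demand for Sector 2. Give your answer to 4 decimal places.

m_2 = 5.0000

Technical coefficients a_ij = z_ij / X_j:
  a_11 = 57/190 = 0.30, a_21 = 57/190 = 0.30, a_31 = 57/190 = 0.30
  a_12 = 0/200 = 0.00, a_22 = 60/200 = 0.30, a_32 = 80/200 = 0.40
  a_13 = 126/360 = 0.35, a_23 = 18/360 = 0.05, a_33 = 162/360 = 0.45
I − A =
  [   0.70     0.00    -0.35]
  [  -0.30     0.70    -0.05]
  [  -0.30    -0.40     0.55]
Cofactors of I−A, C_ij = (−1)^(i+j)·(minor ij) (rows/columns in the sector order above):
  C_11 = (0.70)(0.55) − (-0.05)(-0.40) = 0.3650
  C_12 = −[(-0.30)(0.55) − (-0.05)(-0.30)] = 0.1800
  C_13 = (-0.30)(-0.40) − (0.70)(-0.30) = 0.3300
  C_21 = −[(0.00)(0.55) − (-0.35)(-0.40)] = 0.1400
  C_22 = (0.70)(0.55) − (-0.35)(-0.30) = 0.2800
  C_23 = −[(0.70)(-0.40) − (0.00)(-0.30)] = 0.2800
  C_31 = (0.00)(-0.05) − (-0.35)(0.70) = 0.2450
  C_32 = −[(0.70)(-0.05) − (-0.35)(-0.30)] = 0.1400
  C_33 = (0.70)(0.70) − (0.00)(-0.30) = 0.4900
det(I−A) = Σ_j (I−A)_1j·C_1j = (0.70)(0.3650) + (0.00)(0.1800) + (-0.35)(0.3300) = 0.1400
adj(I−A) = Cᵀ =
  [ 0.3650   0.1400   0.2450]
  [ 0.1800   0.2800   0.1400]
  [ 0.3300   0.2800   0.4900]
(I − A)⁻¹ = adj(I−A) / det(I−A) ≈
  [   2.60714     1.00000     1.75000]
  [   1.28571     2.00000     1.00000]
  [   2.35714     2.00000     3.50000]
The output multiplier for sector j is the column-j sum of the Leontief inverse (I − A)⁻¹ = adj(I−A) / det(I−A).
Column 2 of adj(I−A): (0.1400, 0.2800, 0.2800); det(I−A) = 0.1400.
m_2 = (0.1400 + 0.2800 + 0.2800) / 0.1400 = 0.70 / 0.1400 = 5.0000.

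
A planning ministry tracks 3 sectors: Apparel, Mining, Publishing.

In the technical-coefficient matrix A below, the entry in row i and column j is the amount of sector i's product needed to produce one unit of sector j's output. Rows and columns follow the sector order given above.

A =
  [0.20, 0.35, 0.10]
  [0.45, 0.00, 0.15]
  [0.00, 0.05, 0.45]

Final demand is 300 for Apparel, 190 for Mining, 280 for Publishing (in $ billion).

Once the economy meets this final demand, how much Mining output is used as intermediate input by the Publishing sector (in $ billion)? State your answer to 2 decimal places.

I − A =
  [   0.80    -0.35    -0.10]
  [  -0.45     1.00    -0.15]
  [   0.00    -0.05     0.55]
Cofactors of I−A, C_ij = (−1)^(i+j)·(minor ij) (rows/columns in the sector order above):
  C_11 = (1.00)(0.55) − (-0.15)(-0.05) = 0.5425
  C_12 = −[(-0.45)(0.55) − (-0.15)(0.00)] = 0.2475
  C_13 = (-0.45)(-0.05) − (1.00)(0.00) = 0.0225
  C_21 = −[(-0.35)(0.55) − (-0.10)(-0.05)] = 0.1975
  C_22 = (0.80)(0.55) − (-0.10)(0.00) = 0.4400
  C_23 = −[(0.80)(-0.05) − (-0.35)(0.00)] = 0.0400
  C_31 = (-0.35)(-0.15) − (-0.10)(1.00) = 0.1525
  C_32 = −[(0.80)(-0.15) − (-0.10)(-0.45)] = 0.1650
  C_33 = (0.80)(1.00) − (-0.35)(-0.45) = 0.6425
det(I−A) = Σ_j (I−A)_1j·C_1j = (0.80)(0.5425) + (-0.35)(0.2475) + (-0.10)(0.0225) = 0.345125
adj(I−A) = Cᵀ =
  [ 0.5425   0.1975   0.1525]
  [ 0.2475   0.4400   0.1650]
  [ 0.0225   0.0400   0.6425]
(I − A)⁻¹ = adj(I−A) / det(I−A) ≈
  [   1.5719     0.5723     0.4419]
  [   0.7171     1.2749     0.4781]
  [   0.0652     0.1159     1.8616]
First solve x = (I − A)⁻¹ d = adj(I−A)·d / det(I−A); in particular x_3 = (0.0225·300 + 0.0400·190 + 0.6425·280) / 0.345125 = 194.25 / 0.345125 ≈ 562.8396.
Intermediate flow from 2 to 3: z_23 = a_23 · x_3 = 0.15 × 194.25 / 0.345125 = 29.1375 / 0.345125 ≈ 84.43.

z_23 = 84.43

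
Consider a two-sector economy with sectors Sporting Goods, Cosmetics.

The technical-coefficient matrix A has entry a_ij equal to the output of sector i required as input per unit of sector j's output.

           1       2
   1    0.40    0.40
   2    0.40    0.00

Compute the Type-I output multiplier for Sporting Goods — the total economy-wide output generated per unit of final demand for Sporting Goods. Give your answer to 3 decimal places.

m_1 = 3.182

I − A =
  [   0.60    -0.40]
  [  -0.40     1.00]
det(I−A) = (0.60)(1.00) − (-0.40)(-0.40) = 0.4400
adj(I−A) = [[1.00, 0.40], [0.40, 0.60]]
(I − A)⁻¹ = adj(I−A) / det(I−A) ≈
  [   2.2727     0.9091]
  [   0.9091     1.3636]
The output multiplier for sector j is the column-j sum of the Leontief inverse (I − A)⁻¹ = adj(I−A) / det(I−A).
Column 1 of adj(I−A): (1.00, 0.40); det(I−A) = 0.4400.
m_1 = (1.00 + 0.40) / 0.4400 = 1.40 / 0.4400 ≈ 3.182.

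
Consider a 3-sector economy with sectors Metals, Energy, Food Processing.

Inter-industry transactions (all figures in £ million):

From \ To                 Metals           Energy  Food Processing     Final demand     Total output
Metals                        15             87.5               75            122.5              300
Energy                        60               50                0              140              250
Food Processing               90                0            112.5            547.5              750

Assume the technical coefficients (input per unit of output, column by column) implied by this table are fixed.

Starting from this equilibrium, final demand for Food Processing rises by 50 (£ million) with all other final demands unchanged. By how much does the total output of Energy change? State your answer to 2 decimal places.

Technical coefficients a_ij = z_ij / X_j:
  a_MM = 15/300 = 0.05, a_EM = 60/300 = 0.20, a_FM = 90/300 = 0.30
  a_ME = 87.5/250 = 0.35, a_EE = 50/250 = 0.20, a_FE = 0/250 = 0.00
  a_MF = 75/750 = 0.10, a_EF = 0/750 = 0.00, a_FF = 112.5/750 = 0.15
I − A =
  [   0.95    -0.35    -0.10]
  [  -0.20     0.80     0.00]
  [  -0.30     0.00     0.85]
Cofactors of I−A, C_ij = (−1)^(i+j)·(minor ij) (rows/columns in the sector order above):
  C_11 = (0.80)(0.85) − (0.00)(0.00) = 0.6800
  C_12 = −[(-0.20)(0.85) − (0.00)(-0.30)] = 0.1700
  C_13 = (-0.20)(0.00) − (0.80)(-0.30) = 0.2400
  C_21 = −[(-0.35)(0.85) − (-0.10)(0.00)] = 0.2975
  C_22 = (0.95)(0.85) − (-0.10)(-0.30) = 0.7775
  C_23 = −[(0.95)(0.00) − (-0.35)(-0.30)] = 0.1050
  C_31 = (-0.35)(0.00) − (-0.10)(0.80) = 0.0800
  C_32 = −[(0.95)(0.00) − (-0.10)(-0.20)] = 0.0200
  C_33 = (0.95)(0.80) − (-0.35)(-0.20) = 0.6900
det(I−A) = Σ_j (I−A)_1j·C_1j = (0.95)(0.6800) + (-0.35)(0.1700) + (-0.10)(0.2400) = 0.5625
adj(I−A) = Cᵀ =
  [ 0.6800   0.2975   0.0800]
  [ 0.1700   0.7775   0.0200]
  [ 0.2400   0.1050   0.6900]
(I − A)⁻¹ = adj(I−A) / det(I−A) ≈
  [   1.2089     0.5289     0.1422]
  [   0.3022     1.3822     0.0356]
  [   0.4267     0.1867     1.2267]
Δx = (I − A)⁻¹ Δd with Δd having +50 in the Food Processing component and 0 elsewhere.
So Δx_E = L_EF · (+50), where L_EF = adj(I−A)_EF / det(I−A) = 0.0200 / 0.5625.
Δx_E = 0.0200 × (+50) / 0.5625 = 1.00 / 0.5625 ≈ 1.78.

Δx_E = 1.78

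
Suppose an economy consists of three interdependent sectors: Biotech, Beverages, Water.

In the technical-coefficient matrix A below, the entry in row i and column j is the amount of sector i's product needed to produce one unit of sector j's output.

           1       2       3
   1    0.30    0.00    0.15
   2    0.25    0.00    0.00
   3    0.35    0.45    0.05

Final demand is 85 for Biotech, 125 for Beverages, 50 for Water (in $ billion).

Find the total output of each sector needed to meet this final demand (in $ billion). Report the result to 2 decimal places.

x_1 = 162.33, x_2 = 165.58, x_3 = 190.87

I − A =
  [   0.70     0.00    -0.15]
  [  -0.25     1.00     0.00]
  [  -0.35    -0.45     0.95]
Cofactors of I−A, C_ij = (−1)^(i+j)·(minor ij) (rows/columns in the sector order above):
  C_11 = (1.00)(0.95) − (0.00)(-0.45) = 0.9500
  C_12 = −[(-0.25)(0.95) − (0.00)(-0.35)] = 0.2375
  C_13 = (-0.25)(-0.45) − (1.00)(-0.35) = 0.4625
  C_21 = −[(0.00)(0.95) − (-0.15)(-0.45)] = 0.0675
  C_22 = (0.70)(0.95) − (-0.15)(-0.35) = 0.6125
  C_23 = −[(0.70)(-0.45) − (0.00)(-0.35)] = 0.3150
  C_31 = (0.00)(0.00) − (-0.15)(1.00) = 0.1500
  C_32 = −[(0.70)(0.00) − (-0.15)(-0.25)] = 0.0375
  C_33 = (0.70)(1.00) − (0.00)(-0.25) = 0.7000
det(I−A) = Σ_j (I−A)_1j·C_1j = (0.70)(0.9500) + (0.00)(0.2375) + (-0.15)(0.4625) = 0.595625
adj(I−A) = Cᵀ =
  [ 0.9500   0.0675   0.1500]
  [ 0.2375   0.6125   0.0375]
  [ 0.4625   0.3150   0.7000]
(I − A)⁻¹ = adj(I−A) / det(I−A) ≈
  [   1.5950     0.1133     0.2518]
  [   0.3987     1.0283     0.0630]
  [   0.7765     0.5289     1.1752]
x = (I − A)⁻¹ d = adj(I−A)·d / det(I−A), with det(I−A) = 0.595625:
  x_1 = (0.9500·85 + 0.0675·125 + 0.1500·50) / 0.595625 = 96.6875 / 0.595625 ≈ 162.33
  x_2 = (0.2375·85 + 0.6125·125 + 0.0375·50) / 0.595625 = 98.625 / 0.595625 ≈ 165.58
  x_3 = (0.4625·85 + 0.3150·125 + 0.7000·50) / 0.595625 = 113.6875 / 0.595625 ≈ 190.87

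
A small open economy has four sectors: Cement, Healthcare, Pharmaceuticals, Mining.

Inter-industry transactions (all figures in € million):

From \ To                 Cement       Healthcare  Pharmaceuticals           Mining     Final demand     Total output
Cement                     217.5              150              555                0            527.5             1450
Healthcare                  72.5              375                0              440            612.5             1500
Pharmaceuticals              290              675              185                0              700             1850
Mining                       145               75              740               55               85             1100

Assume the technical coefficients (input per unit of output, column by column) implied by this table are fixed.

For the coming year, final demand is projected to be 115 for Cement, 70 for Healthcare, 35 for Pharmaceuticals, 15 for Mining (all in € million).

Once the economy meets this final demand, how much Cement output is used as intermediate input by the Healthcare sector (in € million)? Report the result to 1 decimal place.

Technical coefficients a_ij = z_ij / X_j:
  a_11 = 217.5/1450 = 0.15, a_21 = 72.5/1450 = 0.05, a_31 = 290/1450 = 0.20, a_41 = 145/1450 = 0.10
  a_12 = 150/1500 = 0.10, a_22 = 375/1500 = 0.25, a_32 = 675/1500 = 0.45, a_42 = 75/1500 = 0.05
  a_13 = 555/1850 = 0.30, a_23 = 0/1850 = 0.00, a_33 = 185/1850 = 0.10, a_43 = 740/1850 = 0.40
  a_14 = 0/1100 = 0.00, a_24 = 440/1100 = 0.40, a_34 = 0/1100 = 0.00, a_44 = 55/1100 = 0.05
I − A =
  [   0.85    -0.10    -0.30     0.00]
  [  -0.05     0.75     0.00    -0.40]
  [  -0.20    -0.45     0.90     0.00]
  [  -0.10    -0.05    -0.40     0.95]
Compute the cofactors C_ij = (−1)^(i+j)·(3×3 minor ij) of I−A; the adjugate is their transpose:
adj(I−A) = Cᵀ =
  [ 0.551250   0.213750   0.223750   0.090000]
  [ 0.110750   0.669750   0.162250   0.282000]
  [ 0.177875   0.382375   0.579875   0.161000]
  [ 0.138750   0.218750   0.276250   0.517500]
det(I−A) = Σ_j (I−A)_1j·C_1j = (0.85)(0.551250) + (-0.10)(0.110750) + (-0.30)(0.177875) + (0.00)(0.138750) = 0.404125
(I − A)⁻¹ = adj(I−A) / det(I−A) ≈
  [   1.3641     0.5289     0.5537     0.2227]
  [   0.2740     1.6573     0.4015     0.6978]
  [   0.4401     0.9462     1.4349     0.3984]
  [   0.3433     0.5413     0.6836     1.2805]
First solve x = (I − A)⁻¹ d = adj(I−A)·d / det(I−A); in particular x_2 = (0.110750·115 + 0.669750·70 + 0.162250·35 + 0.282000·15) / 0.404125 = 69.5275 / 0.404125 ≈ 172.045.
Intermediate flow from 1 to 2: z_12 = a_12 · x_2 = 0.10 × 69.5275 / 0.404125 = 6.95275 / 0.404125 ≈ 17.2.

z_12 = 17.2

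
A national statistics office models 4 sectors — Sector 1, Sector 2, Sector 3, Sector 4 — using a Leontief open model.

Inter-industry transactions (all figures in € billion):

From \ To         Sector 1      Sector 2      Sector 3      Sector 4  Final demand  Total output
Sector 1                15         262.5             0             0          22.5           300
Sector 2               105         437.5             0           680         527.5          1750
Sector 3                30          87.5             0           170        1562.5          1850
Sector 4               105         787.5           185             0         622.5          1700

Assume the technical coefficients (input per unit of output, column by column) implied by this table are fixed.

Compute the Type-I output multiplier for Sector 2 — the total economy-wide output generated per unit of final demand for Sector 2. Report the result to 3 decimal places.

m_2 = 3.673

Technical coefficients a_ij = z_ij / X_j:
  a_11 = 15/300 = 0.05, a_21 = 105/300 = 0.35, a_31 = 30/300 = 0.10, a_41 = 105/300 = 0.35
  a_12 = 262.5/1750 = 0.15, a_22 = 437.5/1750 = 0.25, a_32 = 87.5/1750 = 0.05, a_42 = 787.5/1750 = 0.45
  a_13 = 0/1850 = 0.00, a_23 = 0/1850 = 0.00, a_33 = 0/1850 = 0.00, a_43 = 185/1850 = 0.10
  a_14 = 0/1700 = 0.00, a_24 = 680/1700 = 0.40, a_34 = 170/1700 = 0.10, a_44 = 0/1700 = 0.00
I − A =
  [   0.95    -0.15     0.00     0.00]
  [  -0.35     0.75     0.00    -0.40]
  [  -0.10    -0.05     1.00    -0.10]
  [  -0.35    -0.45    -0.10     1.00]
Compute the cofactors C_ij = (−1)^(i+j)·(3×3 minor ij) of I−A; the adjugate is their transpose:
adj(I−A) = Cᵀ =
  [ 0.56050   0.14850   0.00600   0.06000]
  [ 0.49050   0.94050   0.03800   0.38000]
  [ 0.12350   0.11050   0.46800   0.09100]
  [ 0.42925   0.48625   0.06600   0.66000]
det(I−A) = Σ_j (I−A)_1j·C_1j = (0.95)(0.56050) + (-0.15)(0.49050) + (0.00)(0.12350) + (0.00)(0.42925) = 0.4589
(I − A)⁻¹ = adj(I−A) / det(I−A) ≈
  [   1.2214     0.3236     0.0131     0.1307]
  [   1.0689     2.0495     0.0828     0.8281]
  [   0.2691     0.2408     1.0198     0.1983]
  [   0.9354     1.0596     0.1438     1.4382]
The output multiplier for sector j is the column-j sum of the Leontief inverse (I − A)⁻¹ = adj(I−A) / det(I−A).
Column 2 of adj(I−A): (0.14850, 0.94050, 0.11050, 0.48625); det(I−A) = 0.4589.
m_2 = (0.14850 + 0.94050 + 0.11050 + 0.48625) / 0.4589 = 1.68575 / 0.4589 ≈ 3.673.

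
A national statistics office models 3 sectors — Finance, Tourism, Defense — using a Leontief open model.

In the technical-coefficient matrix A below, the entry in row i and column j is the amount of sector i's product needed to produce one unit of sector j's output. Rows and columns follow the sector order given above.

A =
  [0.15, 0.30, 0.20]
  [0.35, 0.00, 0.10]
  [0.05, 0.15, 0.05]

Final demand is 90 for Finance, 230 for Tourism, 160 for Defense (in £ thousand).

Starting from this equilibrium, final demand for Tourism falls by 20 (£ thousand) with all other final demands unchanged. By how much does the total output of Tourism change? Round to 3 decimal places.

I − A =
  [   0.85    -0.30    -0.20]
  [  -0.35     1.00    -0.10]
  [  -0.05    -0.15     0.95]
Cofactors of I−A, C_ij = (−1)^(i+j)·(minor ij) (rows/columns in the sector order above):
  C_11 = (1.00)(0.95) − (-0.10)(-0.15) = 0.9350
  C_12 = −[(-0.35)(0.95) − (-0.10)(-0.05)] = 0.3375
  C_13 = (-0.35)(-0.15) − (1.00)(-0.05) = 0.1025
  C_21 = −[(-0.30)(0.95) − (-0.20)(-0.15)] = 0.3150
  C_22 = (0.85)(0.95) − (-0.20)(-0.05) = 0.7975
  C_23 = −[(0.85)(-0.15) − (-0.30)(-0.05)] = 0.1425
  C_31 = (-0.30)(-0.10) − (-0.20)(1.00) = 0.2300
  C_32 = −[(0.85)(-0.10) − (-0.20)(-0.35)] = 0.1550
  C_33 = (0.85)(1.00) − (-0.30)(-0.35) = 0.7450
det(I−A) = Σ_j (I−A)_1j·C_1j = (0.85)(0.9350) + (-0.30)(0.3375) + (-0.20)(0.1025) = 0.6730
adj(I−A) = Cᵀ =
  [ 0.9350   0.3150   0.2300]
  [ 0.3375   0.7975   0.1550]
  [ 0.1025   0.1425   0.7450]
(I − A)⁻¹ = adj(I−A) / det(I−A) ≈
  [   1.3893     0.4681     0.3418]
  [   0.5015     1.1850     0.2303]
  [   0.1523     0.2117     1.1070]
Δx = (I − A)⁻¹ Δd with Δd having -20 in the Tourism component and 0 elsewhere.
So Δx_T = L_TT · (-20), where L_TT = adj(I−A)_TT / det(I−A) = 0.7975 / 0.6730.
Δx_T = 0.7975 × (-20) / 0.6730 = -15.95 / 0.6730 ≈ -23.700.

Δx_T = -23.700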